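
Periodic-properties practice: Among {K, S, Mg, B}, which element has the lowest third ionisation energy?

S

The third ionization energy removes an electron from the +2 ion. For each element: K²⁺ is already 1 electron into the core; S²⁺ still has 4 valence electrons; Mg²⁺ is the bare [Ne] core; B²⁺ still has 1 valence electron.
Pulling an electron out of a noble-gas core costs far more than removing a remaining valence electron, so K and Mg sit at the high end of IE_3.
Valence configurations: S²⁺ [Ne]3s²3p², B²⁺ [He]2s¹.
Tabulated IE_3 (kJ/mol): K 4420, S 3357, Mg 7733, B 3660.
So the third ionization energies run S < B < K < Mg.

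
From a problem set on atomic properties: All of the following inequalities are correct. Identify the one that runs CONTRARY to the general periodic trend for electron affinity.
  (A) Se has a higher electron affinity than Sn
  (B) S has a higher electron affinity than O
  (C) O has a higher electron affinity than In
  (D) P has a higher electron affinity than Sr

(B)

The general trend: electron affinity increases across a period and decreases down a group.
(A) Se (period 4, group 16) vs Sn (period 5, group 14): the stated order agrees with the simple trend.
(B) S (period 3, group 16) vs O (period 2, group 16): the stated order contradicts the simple trend.
(C) O (period 2, group 16) vs In (period 5, group 13): the stated order agrees with the simple trend.
(D) P (period 3, group 15) vs Sr (period 5, group 2): the stated order agrees with the simple trend.
The exception is (B): the compact 2p subshell of O repels the added electron more than S's larger 3p does.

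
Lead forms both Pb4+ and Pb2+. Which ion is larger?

Pb2+

Both ions have Z = 82 protons, but Pb4+ has lost more electrons, so its remaining electrons feel a larger effective nuclear charge per electron and are pulled in more tightly.
Higher positive charge → smaller ion, so Pb2+ > Pb4+.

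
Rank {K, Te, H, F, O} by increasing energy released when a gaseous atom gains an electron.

K < H < O < Te < F

H is in period 1, group 1; O is in period 2, group 16; F is in period 2, group 17; K is in period 4, group 1; Te is in period 5, group 16.
Electron affinity generally becomes more exothermic across a period toward the halogens and less exothermic down a group.
Neither a single period nor a single group — weigh both effects.
H > K: they share group 1; the group trend gives H the larger value.
O > H: the two effects oppose for this pair; the across-period effect wins (141 vs 73 kJ/mol).
Te > O: this pair runs against the simple trend — see the exception note.
F > Te: both effects reinforce here, so F is clearly the higher of the two.
Note the exception: Te has a higher electron affinity than O, contrary to the simple trend — O's compact 2p subshell gives strong electron–electron repulsion on the added electron.
Approximate values (kJ/mol): H 73, O 141, F 328, K 48, Te 190.
So from lowest to highest: K < H < O < Te < F.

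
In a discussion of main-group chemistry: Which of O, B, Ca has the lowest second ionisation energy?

After 1 electron has been removed, what remains? O⁺ still has 5 valence electrons; B⁺ still has 2 valence electrons; Ca⁺ still has 1 valence electron.
All are still removing valence electrons, so compare the +1 ions as you would atoms: IE_2 generally rises across a period (higher Z_eff) and falls down a group (larger shell), subject to the usual subshell exceptions.
Valence configurations: O⁺ [He]2s²2p³, B⁺ [He]2s², Ca⁺ [Ar]4s¹.
Tabulated IE_2 (kJ/mol): O 3388, B 2427, Ca 1145.
Hence IE_2: Ca < B < O.

Ca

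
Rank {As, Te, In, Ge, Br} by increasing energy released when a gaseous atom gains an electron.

Ge is in period 4, group 14; As is in period 4, group 15; Br is in period 4, group 17; In is in period 5, group 13; Te is in period 5, group 16.
Atoms with high Z_eff and room in the valence shell (especially the halogens) have the most exothermic electron affinities.
These span different periods and groups, so the two trends combine.
As > In: both effects reinforce here, so As is clearly the higher of the two.
Ge > As: this pair runs against the simple trend — see the exception note.
Te > Ge: period and group pull opposite ways; the across-period shift dominates (190 vs 119 kJ/mol).
Br > Te: both effects reinforce here, so Br is clearly the higher of the two.
Note the exception: Ge has a higher electron affinity than As, contrary to the simple trend — adding an electron to As's half-filled 4p³ is unfavourable, so Ge (4p²) has the more exothermic EA.
Tabulated electron affinity (kJ/mol): Ge 119, As 78, Br 325, In 29, Te 190.
So from lowest to highest: In < As < Ge < Te < Br.

In < As < Ge < Te < Br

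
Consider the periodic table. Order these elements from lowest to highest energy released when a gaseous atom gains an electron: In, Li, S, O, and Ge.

Atoms with high Z_eff and room in the valence shell (especially the halogens) have the most exothermic electron affinities.
These span different periods and groups, so the two trends combine.
Li > In: the two effects oppose for this pair; the down-group effect wins (60 vs 29 kJ/mol).
Ge > Li: period and group pull opposite ways; the across-period shift dominates (119 vs 60 kJ/mol).
O > Ge: relative to Ge, both the across-period and down-group shifts push O's electron affinity up.
S > O: this pair runs against the simple trend — see the exception note.
Note the exception: S has a higher electron affinity than O, contrary to the simple trend — the compact 2p subshell of O repels the added electron more than S's larger 3p does.
Tabulated electron affinity (kJ/mol): Li 60, O 141, S 200, Ge 119, In 29.
So from lowest to highest: In < Li < Ge < O < S.

In < Li < Ge < O < S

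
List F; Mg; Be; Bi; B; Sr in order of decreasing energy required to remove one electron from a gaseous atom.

Be is in period 2, group 2; B is in period 2, group 13; F is in period 2, group 17; Mg is in period 3, group 2; Sr is in period 5, group 2; Bi is in period 6, group 15.
IE₁ increases left→right with effective nuclear charge and decreases top→bottom as the valence shell moves farther out.
These span different periods and groups, so the two trends combine.
Bi > Sr: the two effects oppose for this pair; the across-period effect wins (703 vs 550 kJ/mol).
Mg > Bi: the two effects oppose for this pair; the down-group effect wins (738 vs 703 kJ/mol).
B > Mg: relative to Mg, both the across-period and down-group shifts push B's first ionization energy up.
Be > B: this pair runs against the simple trend — see the exception note.
F > Be: both are in period 2; the period trend gives F the larger value.
Note the exception: Be has a higher first ionization energy than B, contrary to the simple trend — removing B's lone 2p electron is easier than breaking Be's filled 2s².
Tabulated first ionization energy (kJ/mol): Be 900, B 801, F 1681, Mg 738, Sr 550, Bi 703.
So from highest to lowest: F > Be > B > Mg > Bi > Sr.

F > Be > B > Mg > Bi > Sr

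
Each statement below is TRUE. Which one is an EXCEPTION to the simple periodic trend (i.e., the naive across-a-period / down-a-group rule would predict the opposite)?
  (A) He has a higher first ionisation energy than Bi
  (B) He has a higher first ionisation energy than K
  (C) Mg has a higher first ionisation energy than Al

The general trend: first ionisation energy increases across a period and decreases down a group.
(A) He (period 1, group 18) vs Bi (period 6, group 15): the stated order agrees with the simple trend.
(B) He (period 1, group 18) vs K (period 4, group 1): the stated order agrees with the simple trend.
(C) Mg (period 3, group 2) vs Al (period 3, group 13): the stated order contradicts the simple trend.
The exception is (C): Al's single 3p electron is easier to remove than one from Mg's filled 3s².

(C)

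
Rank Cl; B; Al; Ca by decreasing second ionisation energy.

B > Cl > Al > Ca

The second ionization energy removes an electron from the +1 ion. For each element: Cl⁺ still has 6 valence electrons; B⁺ still has 2 valence electrons; Al⁺ still has 2 valence electrons; Ca⁺ still has 1 valence electron.
All are still removing valence electrons, so compare the +1 ions as you would atoms: IE_2 generally rises across a period (higher Z_eff) and falls down a group (larger shell), subject to the usual subshell exceptions.
Valence configurations: Cl⁺ [Ne]3s²3p⁴, B⁺ [He]2s², Al⁺ [Ne]3s², Ca⁺ [Ar]4s¹.
The numbers (kJ/mol): Cl 2298, B 2427, Al 1817, Ca 1145.
Putting it together, IE_2: Ca < Al < Cl < B.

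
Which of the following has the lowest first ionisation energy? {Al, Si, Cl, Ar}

Al is in period 3, group 13; Si is in period 3, group 14; Cl is in period 3, group 17; Ar is in period 3, group 18.
First ionization energy rises across a period (greater Z_eff holds electrons more tightly) and falls down a group (valence electrons are farther from the nucleus).
All lie in period 3, so first ionization energy increases left to right.
The lowest first ionisation energy among these belongs to Al.

Al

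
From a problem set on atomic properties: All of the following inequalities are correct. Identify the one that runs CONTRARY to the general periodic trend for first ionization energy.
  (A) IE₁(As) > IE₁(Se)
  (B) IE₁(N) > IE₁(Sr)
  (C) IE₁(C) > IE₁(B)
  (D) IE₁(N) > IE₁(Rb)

The general trend: first ionization energy increases across a period and decreases down a group.
(A) As (period 4, group 15) vs Se (period 4, group 16): the stated order contradicts the simple trend.
(B) N (period 2, group 15) vs Sr (period 5, group 2): the stated order agrees with the simple trend.
(C) C (period 2, group 14) vs B (period 2, group 13): the stated order agrees with the simple trend.
(D) N (period 2, group 15) vs Rb (period 5, group 1): the stated order agrees with the simple trend.
The exception is (A): Se (4p⁴) ionizes more easily than half-filled As (4p³).

(A)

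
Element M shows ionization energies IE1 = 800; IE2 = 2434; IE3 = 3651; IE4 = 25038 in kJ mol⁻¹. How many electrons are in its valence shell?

3

Look for the largest jump between consecutive ionization energies: IE4/IE3 ≈ 6.9, far larger than any earlier ratio.
That jump marks the point where a core electron is being removed. So the atom has 3 valence electrons.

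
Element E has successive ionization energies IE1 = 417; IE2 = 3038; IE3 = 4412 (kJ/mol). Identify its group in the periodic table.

Look for the largest jump between consecutive ionization energies: IE2/IE1 ≈ 7.3, far larger than any earlier ratio.
That jump marks the point where a core electron is being removed. So the atom has 1 valence electron.
A main-group element with 1 valence electron is in group 1.

Group 1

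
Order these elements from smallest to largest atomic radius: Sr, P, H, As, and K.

H is in period 1, group 1; P is in period 3, group 15; K is in period 4, group 1; As is in period 4, group 15; Sr is in period 5, group 2.
Radius decreases left→right (rising Z_eff, same n) and increases top→bottom (higher n).
These span different periods and groups, so the two trends combine.
P > H: period and group pull opposite ways; the down-group shift dominates (111 vs 32 pm).
As > P: they share group 15; the group trend gives As the larger value.
Sr > As: relative to As, both the across-period and down-group shifts push Sr's atomic radius up.
K > Sr: the two effects oppose for this pair; the across-period effect wins (196 vs 185 pm).
Approximate values (pm): H 32, P 111, K 196, As 121, Sr 185.
So from smallest to largest: H < P < As < Sr < K.

H < P < As < Sr < K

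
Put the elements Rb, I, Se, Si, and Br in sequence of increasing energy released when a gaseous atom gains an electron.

Atoms with high Z_eff and room in the valence shell (especially the halogens) have the most exothermic electron affinities.
Here both period and group differ, so the two effects have to be weighed against each other.
Si > Rb: both effects reinforce here, so Si is clearly the higher of the two.
Se > Si: the two effects oppose for this pair; the across-period effect wins (195 vs 134 kJ/mol).
I > Se: the two effects oppose for this pair; the across-period effect wins (295 vs 195 kJ/mol).
Br > I: Br sits above I in group 17, so the down-group effect alone puts Br higher.
Tabulated electron affinity (kJ/mol): Si 134, Se 195, Br 325, Rb 47, I 295.
So from lowest to highest: Rb < Si < Se < I < Br.

Rb < Si < Se < I < Br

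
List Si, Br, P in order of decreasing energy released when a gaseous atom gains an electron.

Si is in period 3, group 14; P is in period 3, group 15; Br is in period 4, group 17.
EA tends to increase across a period and decrease down a group, though the pattern is less regular than for IE or radius.
These span different periods and groups, so the two trends combine.
Si > P: this pair runs against the simple trend — see the exception note.
Br > Si: period and group pull opposite ways; the across-period shift dominates (325 vs 134 kJ/mol).
Note the exception: Si has a higher electron affinity than P, contrary to the simple trend — adding an electron to P's half-filled 3p³ is unfavourable, so Si (3p²) has the more exothermic EA.
Approximate values (kJ/mol): Si 134, P 72, Br 325.
So from highest to lowest: Br > Si > P.

Br > Si > P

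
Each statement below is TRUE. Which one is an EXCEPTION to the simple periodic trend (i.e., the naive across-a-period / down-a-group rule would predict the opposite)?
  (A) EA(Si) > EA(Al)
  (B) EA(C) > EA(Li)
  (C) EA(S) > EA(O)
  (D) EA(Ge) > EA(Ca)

(C)

The general trend: electron affinity increases across a period and decreases down a group.
(A) Si (period 3, group 14) vs Al (period 3, group 13): the stated order agrees with the simple trend.
(B) C (period 2, group 14) vs Li (period 2, group 1): the stated order agrees with the simple trend.
(C) S (period 3, group 16) vs O (period 2, group 16): the stated order contradicts the simple trend.
(D) Ge (period 4, group 14) vs Ca (period 4, group 2): the stated order agrees with the simple trend.
The exception is (C): the compact 2p subshell of O repels the added electron more than S's larger 3p does.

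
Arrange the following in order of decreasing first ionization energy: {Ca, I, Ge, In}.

I, Ge, Ca, In

Ca is in period 4, group 2; Ge is in period 4, group 14; In is in period 5, group 13; I is in period 5, group 17.
Removing the outermost electron gets harder across a period and easier down a group.
Here both period and group differ, so the two effects have to be weighed against each other.
Ca > In: period and group pull opposite ways; the down-group shift dominates (590 vs 558 kJ/mol).
Ge > Ca: both are in period 4; the period trend gives Ge the larger value.
I > Ge: the two effects oppose for this pair; the across-period effect wins (1008 vs 762 kJ/mol).
Tabulated first ionization energy (kJ/mol): Ca 590, Ge 762, In 558, I 1008.
So from highest to lowest: I > Ge > Ca > In.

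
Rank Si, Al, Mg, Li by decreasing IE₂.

Consider each +1 ion: Si⁺ still has 3 valence electrons; Al⁺ still has 2 valence electrons; Mg⁺ still has 1 valence electron; Li⁺ is the bare [He] core.
Pulling an electron out of a noble-gas core costs far more than removing a remaining valence electron, so Li sits at the high end of IE_2.
Valence configurations: Si⁺ [Ne]3s²3p¹, Al⁺ [Ne]3s², Mg⁺ [Ne]3s¹.
Si⁺ loses a lone 3p electron whereas Al⁺ must break into a filled 3s² pair, so IE_2(Al) > IE_2(Si) even though Si has the higher nuclear charge.
Approximate IE_2 values (kJ/mol): Si 1577, Al 1817, Mg 1451, Li 7298.
Putting it together, IE_2: Mg < Si < Al < Li.

Li > Al > Si > Mg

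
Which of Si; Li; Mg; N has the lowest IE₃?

Si

Consider each +2 ion: Si²⁺ still has 2 valence electrons; Li²⁺ is already 1 electron into the core; Mg²⁺ is the bare [Ne] core; N²⁺ still has 3 valence electrons.
Pulling an electron out of a noble-gas core costs far more than removing a remaining valence electron, so Mg and Li sit at the high end of IE_3.
Valence configurations: Si²⁺ [Ne]3s², N²⁺ [He]2s²2p¹.
Tabulated IE_3 (kJ/mol): Si 3232, Li 11815, Mg 7733, N 4578.
Overall IE_3 order: Si < N < Mg < Li.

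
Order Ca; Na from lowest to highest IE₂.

Consider each +1 ion: Ca⁺ still has 1 valence electron; Na⁺ is the bare [Ne] core.
Pulling an electron out of a noble-gas core costs far more than removing a remaining valence electron, so Na sits at the high end of IE_2.
Approximate IE_2 values (kJ/mol): Ca 1145, Na 4562.
So the second ionization energies run Ca < Na.

Ca < Na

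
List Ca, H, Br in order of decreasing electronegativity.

H is in period 1, group 1; Ca is in period 4, group 2; Br is in period 4, group 17.
Smaller atoms with higher effective nuclear charge are more electronegative.
Here both period and group differ, so the two effects have to be weighed against each other.
H > Ca: period and group pull opposite ways; the down-group shift dominates (2.20 vs 1.00).
Br > H: period and group pull opposite ways; the across-period shift dominates (2.96 vs 2.20).
For reference (Pauling): H 2.20, Ca 1.00, Br 2.96.
So from highest to lowest: Br > H > Ca.

Br > H > Ca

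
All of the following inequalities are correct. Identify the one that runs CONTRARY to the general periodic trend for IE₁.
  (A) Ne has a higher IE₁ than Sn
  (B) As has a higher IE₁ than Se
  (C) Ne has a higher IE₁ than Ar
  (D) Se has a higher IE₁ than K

(B)

The general trend: IE₁ increases across a period and decreases down a group.
(A) Ne (period 2, group 18) vs Sn (period 5, group 14): the stated order agrees with the simple trend.
(B) As (period 4, group 15) vs Se (period 4, group 16): the stated order contradicts the simple trend.
(C) Ne (period 2, group 18) vs Ar (period 3, group 18): the stated order agrees with the simple trend.
(D) Se (period 4, group 16) vs K (period 4, group 1): the stated order agrees with the simple trend.
The exception is (B): Se (4p⁴) ionizes more easily than half-filled As (4p³).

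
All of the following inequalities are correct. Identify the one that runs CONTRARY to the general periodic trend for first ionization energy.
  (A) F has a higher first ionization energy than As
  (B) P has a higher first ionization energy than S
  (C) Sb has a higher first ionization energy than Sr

(B)

The general trend: first ionization energy increases across a period and decreases down a group.
(A) F (period 2, group 17) vs As (period 4, group 15): the stated order agrees with the simple trend.
(B) P (period 3, group 15) vs S (period 3, group 16): the stated order contradicts the simple trend.
(C) Sb (period 5, group 15) vs Sr (period 5, group 2): the stated order agrees with the simple trend.
The exception is (B): S (3p⁴) ionizes more easily than half-filled P (3p³) because the paired 3p electron in S is pushed out by e⁻–e⁻ repulsion.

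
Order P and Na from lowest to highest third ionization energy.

P < Na

After 2 electrons have been removed, what remains? P²⁺ still has 3 valence electrons; Na²⁺ is already 1 electron into the core.
Pulling an electron out of a noble-gas core costs far more than removing a remaining valence electron, so Na sits at the high end of IE_3.
Approximate IE_3 values (kJ/mol): P 2914, Na 6910.
So the third ionization energies run P < Na.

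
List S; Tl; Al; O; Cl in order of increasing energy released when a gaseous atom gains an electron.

Tl < Al < O < S < Cl

EA tends to increase across a period and decrease down a group, though the pattern is less regular than for IE or radius.
Neither a single period nor a single group — weigh both effects.
Al > Tl: they share group 13; the group trend gives Al the larger value.
O > Al: relative to Al, both the across-period and down-group shifts push O's electron affinity up.
S > O: this pair runs against the simple trend — see the exception note.
Cl > S: both are in period 3; the period trend gives Cl the larger value.
Note the exception: S has a higher electron affinity than O, contrary to the simple trend — the compact 2p subshell of O repels the added electron more than S's larger 3p does.
For reference (kJ/mol): O 141, Al 42, S 200, Cl 349, Tl 19.
So from lowest to highest: Tl < Al < O < S < Cl.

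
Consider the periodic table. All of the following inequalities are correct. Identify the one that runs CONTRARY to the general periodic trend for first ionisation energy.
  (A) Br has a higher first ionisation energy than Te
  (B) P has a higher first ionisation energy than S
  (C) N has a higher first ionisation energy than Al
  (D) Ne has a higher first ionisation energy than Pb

(B)

The general trend: first ionisation energy increases across a period and decreases down a group.
(A) Br (period 4, group 17) vs Te (period 5, group 16): the stated order agrees with the simple trend.
(B) P (period 3, group 15) vs S (period 3, group 16): the stated order contradicts the simple trend.
(C) N (period 2, group 15) vs Al (period 3, group 13): the stated order agrees with the simple trend.
(D) Ne (period 2, group 18) vs Pb (period 6, group 14): the stated order agrees with the simple trend.
The exception is (B): S (3p⁴) ionizes more easily than half-filled P (3p³) because the paired 3p electron in S is pushed out by e⁻–e⁻ repulsion.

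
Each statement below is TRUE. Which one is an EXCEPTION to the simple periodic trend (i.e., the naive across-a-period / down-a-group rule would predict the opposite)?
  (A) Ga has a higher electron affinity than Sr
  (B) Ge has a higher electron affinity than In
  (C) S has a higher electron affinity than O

The general trend: electron affinity increases across a period and decreases down a group.
(A) Ga (period 4, group 13) vs Sr (period 5, group 2): the stated order agrees with the simple trend.
(B) Ge (period 4, group 14) vs In (period 5, group 13): the stated order agrees with the simple trend.
(C) S (period 3, group 16) vs O (period 2, group 16): the stated order contradicts the simple trend.
The exception is (C): the compact 2p subshell of O repels the added electron more than S's larger 3p does.

(C)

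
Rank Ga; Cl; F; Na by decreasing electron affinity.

Cl > F > Na > Ga

F is in period 2, group 17; Na is in period 3, group 1; Cl is in period 3, group 17; Ga is in period 4, group 13.
Electron affinity generally becomes more exothermic across a period toward the halogens and less exothermic down a group.
Neither a single period nor a single group — weigh both effects.
Na > Ga: the two effects oppose for this pair; the down-group effect wins (53 vs 29 kJ/mol).
F > Na: both effects reinforce here, so F is clearly the higher of the two.
Cl > F: this pair runs against the simple trend — see the exception note.
Note the exception: Cl has a higher electron affinity than F, contrary to the simple trend — F's small 2p subshell makes the incoming electron feel strong e⁻–e⁻ repulsion, so Cl actually releases more energy on gaining an electron.
Approximate values (kJ/mol): F 328, Na 53, Cl 349, Ga 29.
So from highest to lowest: Cl > F > Na > Ga.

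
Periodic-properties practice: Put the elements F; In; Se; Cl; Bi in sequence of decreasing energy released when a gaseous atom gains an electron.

Cl > F > Se > Bi > In

F is in period 2, group 17; Cl is in period 3, group 17; Se is in period 4, group 16; In is in period 5, group 13; Bi is in period 6, group 15.
Electron affinity generally becomes more exothermic across a period toward the halogens and less exothermic down a group.
These span different periods and groups, so the two trends combine.
Bi > In: the two effects oppose for this pair; the across-period effect wins (91 vs 29 kJ/mol).
Se > Bi: both effects reinforce here, so Se is clearly the higher of the two.
F > Se: relative to Se, both the across-period and down-group shifts push F's electron affinity up.
Cl > F: this pair runs against the simple trend — see the exception note.
Note the exception: Cl has a higher electron affinity than F, contrary to the simple trend — F's small 2p subshell makes the incoming electron feel strong e⁻–e⁻ repulsion, so Cl actually releases more energy on gaining an electron.
Approximate values (kJ/mol): F 328, Cl 349, Se 195, In 29, Bi 91.
So from highest to lowest: Cl > F > Se > Bi > In.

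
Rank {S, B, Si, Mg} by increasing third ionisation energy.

Si < S < B < Mg

The third ionization energy removes an electron from the +2 ion. For each element: S²⁺ still has 4 valence electrons; B²⁺ still has 1 valence electron; Si²⁺ still has 2 valence electrons; Mg²⁺ is the bare [Ne] core.
Pulling an electron out of a noble-gas core costs far more than removing a remaining valence electron, so Mg sits at the high end of IE_3.
Valence configurations: S²⁺ [Ne]3s²3p², B²⁺ [He]2s¹, Si²⁺ [Ne]3s².
Approximate IE_3 values (kJ/mol): S 3357, B 3660, Si 3232, Mg 7733.
Overall IE_3 order: Si < S < B < Mg.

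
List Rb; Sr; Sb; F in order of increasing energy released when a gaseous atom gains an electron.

Sr < Rb < Sb < F

F is in period 2, group 17; Rb is in period 5, group 1; Sr is in period 5, group 2; Sb is in period 5, group 15.
Adding an electron releases more energy for atoms nearer the top right (short of the noble gases).
Neither a single period nor a single group — weigh both effects.
Rb > Sr: this pair runs against the simple trend — see the exception note.
Sb > Rb: Sb lies to the right of Rb in period 5, so the across-period effect alone puts Sb higher.
F > Sb: both effects reinforce here, so F is clearly the higher of the two.
Note the exception: Rb has a higher electron affinity than Sr, contrary to the simple trend — adding an electron to Sr (ns²) has to open a new, higher-energy np subshell, which is unfavourable.
For reference (kJ/mol): F 328, Rb 47, Sr 5, Sb 103.
So from lowest to highest: Sr < Rb < Sb < F.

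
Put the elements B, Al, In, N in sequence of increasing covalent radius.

B is in period 2, group 13; N is in period 2, group 15; Al is in period 3, group 13; In is in period 5, group 13.
Moving right in a period, electrons are added to the same shell under a stronger nuclear pull, so atoms get smaller; moving down, a new shell is opened and atoms get larger.
Here both period and group differ, so the two effects have to be weighed against each other.
B > N: B lies to the left of N in period 2, so the across-period effect alone puts B larger.
Al > B: Al sits below B in group 13, so the down-group effect alone puts Al larger.
In > Al: they share group 13; the group trend gives In the larger value.
Approximate values (pm): B 85, N 71, Al 126, In 142.
So from smallest to largest: N < B < Al < In.

N < B < Al < In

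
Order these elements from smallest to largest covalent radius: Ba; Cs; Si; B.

B is in period 2, group 13; Si is in period 3, group 14; Cs is in period 6, group 1; Ba is in period 6, group 2.
Moving right in a period, electrons are added to the same shell under a stronger nuclear pull, so atoms get smaller; moving down, a new shell is opened and atoms get larger.
These span different periods and groups, so the two trends combine.
Si > B: the two effects oppose for this pair; the down-group effect wins (116 vs 85 pm).
Ba > Si: relative to Si, both the across-period and down-group shifts push Ba's atomic radius up.
Cs > Ba: Cs lies to the left of Ba in period 6, so the across-period effect alone puts Cs larger.
Tabulated atomic radius (pm): B 85, Si 116, Cs 232, Ba 196.
So from smallest to largest: B < Si < Ba < Cs.

B, Si, Ba, Cs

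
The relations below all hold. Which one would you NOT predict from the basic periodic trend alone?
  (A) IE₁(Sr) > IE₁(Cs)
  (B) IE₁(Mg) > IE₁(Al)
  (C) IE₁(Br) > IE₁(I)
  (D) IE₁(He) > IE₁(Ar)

The general trend: first ionisation energy increases across a period and decreases down a group.
(A) Sr (period 5, group 2) vs Cs (period 6, group 1): the stated order agrees with the simple trend.
(B) Mg (period 3, group 2) vs Al (period 3, group 13): the stated order contradicts the simple trend.
(C) Br (period 4, group 17) vs I (period 5, group 17): the stated order agrees with the simple trend.
(D) He (period 1, group 18) vs Ar (period 3, group 18): the stated order agrees with the simple trend.
The exception is (B): Al's single 3p electron is easier to remove than one from Mg's filled 3s².

(B)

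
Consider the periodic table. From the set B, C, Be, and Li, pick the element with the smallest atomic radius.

Li is in period 2, group 1; Be is in period 2, group 2; B is in period 2, group 13; C is in period 2, group 14.
Atomic radius shrinks across a period as nuclear charge pulls the same shell inward, and grows down a group as new shells are added.
All lie in period 2, so atomic radius increases right to left.
The smallest atomic radius among these belongs to C.

C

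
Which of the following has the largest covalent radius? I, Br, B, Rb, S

B is in period 2, group 13; S is in period 3, group 16; Br is in period 4, group 17; Rb is in period 5, group 1; I is in period 5, group 17.
Radius decreases left→right (rising Z_eff, same n) and increases top→bottom (higher n).
These span different periods and groups, so the two trends combine.
S > B: period and group pull opposite ways; the down-group shift dominates (103 vs 85 pm).
Br > S: the two effects oppose for this pair; the down-group effect wins (114 vs 103 pm).
I > Br: I sits below Br in group 17, so the down-group effect alone puts I larger.
Rb > I: Rb lies to the left of I in period 5, so the across-period effect alone puts Rb larger.
Tabulated atomic radius (pm): B 85, S 103, Br 114, Rb 210, I 133.
The largest covalent radius among these belongs to Rb.

Rb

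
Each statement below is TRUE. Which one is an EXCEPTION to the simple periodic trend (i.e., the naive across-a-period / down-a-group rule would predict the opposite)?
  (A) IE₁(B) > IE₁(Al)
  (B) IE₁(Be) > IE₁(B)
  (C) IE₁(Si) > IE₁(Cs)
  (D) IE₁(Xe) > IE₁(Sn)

The general trend: IE₁ increases across a period and decreases down a group.
(A) B (period 2, group 13) vs Al (period 3, group 13): the stated order agrees with the simple trend.
(B) Be (period 2, group 2) vs B (period 2, group 13): the stated order contradicts the simple trend.
(C) Si (period 3, group 14) vs Cs (period 6, group 1): the stated order agrees with the simple trend.
(D) Xe (period 5, group 18) vs Sn (period 5, group 14): the stated order agrees with the simple trend.
The exception is (B): removing B's lone 2p electron is easier than breaking Be's filled 2s².

(B)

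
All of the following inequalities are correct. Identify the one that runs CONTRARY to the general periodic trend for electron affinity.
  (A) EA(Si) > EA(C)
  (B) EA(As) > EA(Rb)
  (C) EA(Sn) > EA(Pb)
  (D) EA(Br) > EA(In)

The general trend: electron affinity increases across a period and decreases down a group.
(A) Si (period 3, group 14) vs C (period 2, group 14): the stated order contradicts the simple trend.
(B) As (period 4, group 15) vs Rb (period 5, group 1): the stated order agrees with the simple trend.
(C) Sn (period 5, group 14) vs Pb (period 6, group 14): the stated order agrees with the simple trend.
(D) Br (period 4, group 17) vs In (period 5, group 13): the stated order agrees with the simple trend.
The exception is (A): Si's larger, more diffuse 3p orbitals accept an added electron slightly more readily than C's compact 2p.

(A)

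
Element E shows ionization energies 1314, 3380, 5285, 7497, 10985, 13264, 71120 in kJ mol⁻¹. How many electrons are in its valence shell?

Look for the largest jump between consecutive ionization energies: IE7/IE6 ≈ 5.4, far larger than any earlier ratio.
That jump marks the point where a core electron is being removed. So the atom has 6 valence electrons.

6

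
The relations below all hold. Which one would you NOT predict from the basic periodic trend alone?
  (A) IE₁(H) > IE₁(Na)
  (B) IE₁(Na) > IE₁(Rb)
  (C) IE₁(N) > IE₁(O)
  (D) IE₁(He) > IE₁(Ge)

(C)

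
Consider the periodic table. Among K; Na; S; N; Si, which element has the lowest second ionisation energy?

The second ionization energy removes an electron from the +1 ion. For each element: K⁺ is the bare [Ar] core; Na⁺ is the bare [Ne] core; S⁺ still has 5 valence electrons; N⁺ still has 4 valence electrons; Si⁺ still has 3 valence electrons.
Pulling an electron out of a noble-gas core costs far more than removing a remaining valence electron, so K and Na sit at the high end of IE_2.
Valence configurations: S⁺ [Ne]3s²3p³, N⁺ [He]2s²2p², Si⁺ [Ne]3s²3p¹.
Approximate IE_2 values (kJ/mol): K 3052, Na 4562, S 2252, N 2856, Si 1577.
Hence IE_2: Si < S < N < K < Na.

Si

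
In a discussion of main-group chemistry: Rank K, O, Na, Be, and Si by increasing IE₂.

Consider each +1 ion: K⁺ is the bare [Ar] core; O⁺ still has 5 valence electrons; Na⁺ is the bare [Ne] core; Be⁺ still has 1 valence electron; Si⁺ still has 3 valence electrons.
Usually core removal costs more than valence removal, but here the competition is close: a tightly held n=2 valence electron can cost more to remove than an n=3 core electron, so the actual values have to decide it.
Valence configurations: O⁺ [He]2s²2p³, Be⁺ [He]2s¹, Si⁺ [Ne]3s²3p¹.
Tabulated IE_2 (kJ/mol): K 3052, O 3388, Na 4562, Be 1757, Si 1577.
Putting it together, IE_2: Si < Be < K < O < Na.

Si < Be < K < O < Na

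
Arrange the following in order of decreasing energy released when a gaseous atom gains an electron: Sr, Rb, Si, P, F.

F is in period 2, group 17; Si is in period 3, group 14; P is in period 3, group 15; Rb is in period 5, group 1; Sr is in period 5, group 2.
Electron affinity generally becomes more exothermic across a period toward the halogens and less exothermic down a group.
Here both period and group differ, so the two effects have to be weighed against each other.
Rb > Sr: this pair runs against the simple trend — see the exception note.
P > Rb: both effects reinforce here, so P is clearly the higher of the two.
Si > P: this pair runs against the simple trend — see the exception note.
F > Si: both effects reinforce here, so F is clearly the higher of the two.
Note the exception: Rb has a higher electron affinity than Sr, contrary to the simple trend — adding an electron to Sr (ns²) has to open a new, higher-energy np subshell, which is unfavourable.
Note the exception: Si has a higher electron affinity than P, contrary to the simple trend — adding an electron to P's half-filled 3p³ is unfavourable, so Si (3p²) has the more exothermic EA.
Approximate values (kJ/mol): F 328, Si 134, P 72, Rb 47, Sr 5.
So from highest to lowest: F > Si > P > Rb > Sr.

F > Si > P > Rb > Sr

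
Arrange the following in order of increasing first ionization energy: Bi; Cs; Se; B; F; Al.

B is in period 2, group 13; F is in period 2, group 17; Al is in period 3, group 13; Se is in period 4, group 16; Cs is in period 6, group 1; Bi is in period 6, group 15.
IE₁ increases left→right with effective nuclear charge and decreases top→bottom as the valence shell moves farther out.
Neither a single period nor a single group — weigh both effects.
Al > Cs: both effects reinforce here, so Al is clearly the higher of the two.
Bi > Al: the two effects oppose for this pair; the across-period effect wins (703 vs 578 kJ/mol).
B > Bi: the two effects oppose for this pair; the down-group effect wins (801 vs 703 kJ/mol).
Se > B: the two effects oppose for this pair; the across-period effect wins (941 vs 801 kJ/mol).
F > Se: relative to Se, both the across-period and down-group shifts push F's first ionization energy up.
Approximate values (kJ/mol): B 801, F 1681, Al 578, Se 941, Cs 376, Bi 703.
So from lowest to highest: Cs < Al < Bi < B < Se < F.

Cs < Al < Bi < B < Se < F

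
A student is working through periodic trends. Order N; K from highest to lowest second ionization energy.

K > N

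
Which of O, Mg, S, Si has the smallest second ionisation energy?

After 1 electron has been removed, what remains? O⁺ still has 5 valence electrons; Mg⁺ still has 1 valence electron; S⁺ still has 5 valence electrons; Si⁺ still has 3 valence electrons.
All are still removing valence electrons, so compare the +1 ions as you would atoms: IE_2 generally rises across a period (higher Z_eff) and falls down a group (larger shell), subject to the usual subshell exceptions.
Valence configurations: O⁺ [He]2s²2p³, Mg⁺ [Ne]3s¹, S⁺ [Ne]3s²3p³, Si⁺ [Ne]3s²3p¹.
Approximate IE_2 values (kJ/mol): O 3388, Mg 1451, S 2252, Si 1577.
Putting it together, IE_2: Mg < Si < S < O.

Mg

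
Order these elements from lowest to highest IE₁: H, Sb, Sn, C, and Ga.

H is in period 1, group 1; C is in period 2, group 14; Ga is in period 4, group 13; Sn is in period 5, group 14; Sb is in period 5, group 15.
Across a period the outer electron is held more tightly (higher IE₁); down a group it sits in a higher shell, more shielded, and comes off more easily.
Here both period and group differ, so the two effects have to be weighed against each other.
Sn > Ga: the two effects oppose for this pair; the across-period effect wins (709 vs 579 kJ/mol).
Sb > Sn: both are in period 5; the period trend gives Sb the larger value.
C > Sb: the two effects oppose for this pair; the down-group effect wins (1086 vs 831 kJ/mol).
H > C: the two effects oppose for this pair; the down-group effect wins (1312 vs 1086 kJ/mol).
For reference (kJ/mol): H 1312, C 1086, Ga 579, Sn 709, Sb 831.
So from lowest to highest: Ga < Sn < Sb < C < H.

Ga < Sn < Sb < C < H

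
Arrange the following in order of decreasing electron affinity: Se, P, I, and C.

Electron affinity generally becomes more exothermic across a period toward the halogens and less exothermic down a group.
These sit on a diagonal, where the across-period and down-group effects partly cancel.
C > P: the two effects oppose for this pair; the down-group effect wins (122 vs 72 kJ/mol).
Se > C: period and group pull opposite ways; the across-period shift dominates (195 vs 122 kJ/mol).
I > Se: period and group pull opposite ways; the across-period shift dominates (295 vs 195 kJ/mol).
Approximate values (kJ/mol): C 122, P 72, Se 195, I 295.
So from highest to lowest: I > Se > C > P.

I > Se > C > P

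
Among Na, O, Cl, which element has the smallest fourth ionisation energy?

Cl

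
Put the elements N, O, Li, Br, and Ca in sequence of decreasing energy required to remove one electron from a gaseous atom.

Removing the outermost electron gets harder across a period and easier down a group.
Here both period and group differ, so the two effects have to be weighed against each other.
Ca > Li: the two effects oppose for this pair; the across-period effect wins (590 vs 520 kJ/mol).
Br > Ca: Br lies to the right of Ca in period 4, so the across-period effect alone puts Br higher.
O > Br: the two effects oppose for this pair; the down-group effect wins (1314 vs 1140 kJ/mol).
N > O: this pair runs against the simple trend — see the exception note.
Note the exception: N has a higher first ionization energy than O, contrary to the simple trend — pairing an electron in O's 2p⁴ costs repulsion energy, so O ionizes more easily than half-filled N (2p³).
Approximate values (kJ/mol): Li 520, N 1402, O 1314, Ca 590, Br 1140.
So from highest to lowest: N > O > Br > Ca > Li.

N > O > Br > Ca > Li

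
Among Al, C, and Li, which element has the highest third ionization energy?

After 2 electrons have been removed, what remains? Al²⁺ still has 1 valence electron; C²⁺ still has 2 valence electrons; Li²⁺ is already 1 electron into the core.
Breaking into a closed-shell core is much more expensive than removing a leftover valence electron — Li has the largest IE_3 here.
Valence configurations: Al²⁺ [Ne]3s¹, C²⁺ [He]2s².
Tabulated IE_3 (kJ/mol): Al 2745, C 4620, Li 11815.
Overall IE_3 order: Al < C < Li.

Li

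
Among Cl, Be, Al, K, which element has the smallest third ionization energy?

Al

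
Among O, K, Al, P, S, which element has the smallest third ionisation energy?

After 2 electrons have been removed, what remains? O²⁺ still has 4 valence electrons; K²⁺ is already 1 electron into the core; Al²⁺ still has 1 valence electron; P²⁺ still has 3 valence electrons; S²⁺ still has 4 valence electrons.
Usually core removal costs more than valence removal, but here the competition is close: a tightly held n=2 valence electron can cost more to remove than an n=3 core electron, so the actual values have to decide it.
Valence configurations: O²⁺ [He]2s²2p², Al²⁺ [Ne]3s¹, P²⁺ [Ne]3s²3p¹, S²⁺ [Ne]3s²3p².
Tabulated IE_3 (kJ/mol): O 5300, K 4420, Al 2745, P 2914, S 3357.
Putting it together, IE_3: Al < P < S < K < O.

Al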